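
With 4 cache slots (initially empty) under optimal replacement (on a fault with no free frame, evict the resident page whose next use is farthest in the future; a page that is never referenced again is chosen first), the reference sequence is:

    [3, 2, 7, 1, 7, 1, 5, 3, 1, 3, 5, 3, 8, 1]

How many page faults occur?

6

3 -> fault, frames [3]
2 -> fault, frames [3, 2]
7 -> fault, frames [3, 2, 7]
1 -> fault, frames [3, 2, 7, 1]
7 -> hit
1 -> hit
5 -> fault, evict 7, frames [3, 2, 1, 5]
3 -> hit
1 -> hit
3 -> hit
5 -> hit
3 -> hit
8 -> fault, evict 5, frames [3, 2, 1, 8]
1 -> hit
Page faults: 6.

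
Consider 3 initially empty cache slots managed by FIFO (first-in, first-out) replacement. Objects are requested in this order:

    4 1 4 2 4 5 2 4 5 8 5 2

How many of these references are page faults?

7

4 -> fault, frames [4]
1 -> fault, frames [4, 1]
4 -> hit
2 -> fault, frames [4, 1, 2]
4 -> hit
5 -> fault, evict 4, frames [1, 2, 5]
2 -> hit
4 -> fault, evict 1, frames [2, 5, 4]
5 -> hit
8 -> fault, evict 2, frames [5, 4, 8]
5 -> hit
2 -> fault, evict 5, frames [4, 8, 2]
Page faults: 7.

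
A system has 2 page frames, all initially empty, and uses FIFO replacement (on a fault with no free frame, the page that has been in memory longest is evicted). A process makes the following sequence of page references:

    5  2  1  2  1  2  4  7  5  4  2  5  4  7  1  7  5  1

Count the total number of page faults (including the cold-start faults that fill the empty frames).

5: miss, frames {5}
2: miss, frames {5,2}
1: miss, evict 5, frames {2,1}
2: hit
1: hit
2: hit
4: miss, evict 2, frames {1,4}
7: miss, evict 1, frames {4,7}
5: miss, evict 4, frames {7,5}
4: miss, evict 7, frames {5,4}
2: miss, evict 5, frames {4,2}
5: miss, evict 4, frames {2,5}
4: miss, evict 2, frames {5,4}
7: miss, evict 5, frames {4,7}
1: miss, evict 4, frames {7,1}
7: hit
5: miss, evict 7, frames {1,5}
1: hit
Page faults: 13.

13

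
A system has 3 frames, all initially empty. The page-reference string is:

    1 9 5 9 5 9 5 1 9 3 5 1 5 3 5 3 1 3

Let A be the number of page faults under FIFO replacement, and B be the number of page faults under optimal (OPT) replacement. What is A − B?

Under FIFO: F F F . . . . . . F . F . . . . . . → 5 faults.
Under OPT: F F F . . . . . . F . . . . . . . . → 4 faults.
A − B = 5 − 4 = 1.

1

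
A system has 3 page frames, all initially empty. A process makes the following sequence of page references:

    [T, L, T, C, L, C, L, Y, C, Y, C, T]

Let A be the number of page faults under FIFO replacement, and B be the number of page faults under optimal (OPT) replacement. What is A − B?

Under FIFO: F F . F . . . F . . . F → 5 faults.
Under OPT: F F . F . . . F . . . . → 4 faults.
A − B = 5 − 4 = 1.

1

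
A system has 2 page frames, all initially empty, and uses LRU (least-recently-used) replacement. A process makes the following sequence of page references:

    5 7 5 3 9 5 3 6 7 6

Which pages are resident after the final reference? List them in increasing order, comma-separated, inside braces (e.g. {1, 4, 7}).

5 -> miss, frames (5)
7 -> miss, frames (5 7)
5 -> hit
3 -> miss, evict 7, frames (5 3)
9 -> miss, evict 5, frames (3 9)
5 -> miss, evict 3, frames (9 5)
3 -> miss, evict 9, frames (5 3)
6 -> miss, evict 5, frames (3 6)
7 -> miss, evict 3, frames (6 7)
6 -> hit

{6, 7}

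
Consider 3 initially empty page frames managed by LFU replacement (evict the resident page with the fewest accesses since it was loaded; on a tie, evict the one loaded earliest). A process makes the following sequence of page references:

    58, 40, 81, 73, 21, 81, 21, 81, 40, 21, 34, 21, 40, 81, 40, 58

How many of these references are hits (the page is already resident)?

58: fault, frames {58}
40: fault, frames {58,40}
81: fault, frames {58,40,81}
73: fault, evict 58, frames {40,81,73}
21: fault, evict 40, frames {81,73,21}
81: hit
21: hit
81: hit
40: fault, evict 73, frames {81,21,40}
21: hit
34: fault, evict 40, frames {81,21,34}
21: hit
40: fault, evict 34, frames {81,21,40}
81: hit
40: hit
58: fault, evict 40, frames {81,21,58}
Hits: 7.

7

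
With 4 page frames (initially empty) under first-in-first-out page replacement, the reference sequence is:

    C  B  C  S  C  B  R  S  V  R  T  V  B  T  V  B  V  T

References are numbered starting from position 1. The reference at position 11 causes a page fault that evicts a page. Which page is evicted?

B

pos 1: C → fault, frames {C}
pos 2: B → fault, frames {C,B}
pos 3: C → hit
pos 4: S → fault, frames {C,B,S}
pos 5: C → hit
pos 6: B → hit
pos 7: R → fault, frames {C,B,S,R}
pos 8: S → hit
pos 9: V → fault, evict C, frames {B,S,R,V}
pos 10: R → hit
pos 11: T → fault, evict B, frames {S,R,V,T}
At position 11, page B is evicted.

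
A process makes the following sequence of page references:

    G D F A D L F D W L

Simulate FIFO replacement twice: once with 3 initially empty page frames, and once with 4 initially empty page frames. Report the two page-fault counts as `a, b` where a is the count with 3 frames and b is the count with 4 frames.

3 frames: F F F F . F . F F . → 7 faults.
4 frames: F F F F . F . . F . → 6 faults.
6 < 7: adding a frame reduced faults, as is typical.

7, 6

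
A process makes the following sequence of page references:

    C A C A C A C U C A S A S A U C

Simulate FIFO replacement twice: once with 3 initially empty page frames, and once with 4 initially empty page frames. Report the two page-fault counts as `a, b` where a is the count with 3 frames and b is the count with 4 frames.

5, 4

3 frames: F F . . . . . F . . F . . . . F → 5 faults.
4 frames: F F . . . . . F . . F . . . . . → 4 faults.
4 < 5: adding a frame reduced faults, as is typical.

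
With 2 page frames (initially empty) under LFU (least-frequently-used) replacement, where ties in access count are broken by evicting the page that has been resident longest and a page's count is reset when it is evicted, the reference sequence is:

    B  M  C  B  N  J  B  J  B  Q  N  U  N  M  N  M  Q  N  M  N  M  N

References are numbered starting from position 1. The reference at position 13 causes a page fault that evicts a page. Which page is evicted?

pos 1: B: fault, frames {B}
pos 2: M: fault, frames {B,M}
pos 3: C: fault, evict B, frames {M,C}
pos 4: B: fault, evict M, frames {C,B}
pos 5: N: fault, evict C, frames {B,N}
pos 6: J: fault, evict B, frames {N,J}
pos 7: B: fault, evict N, frames {J,B}
pos 8: J: hit
pos 9: B: hit
pos 10: Q: fault, evict J, frames {B,Q}
pos 11: N: fault, evict Q, frames {B,N}
pos 12: U: fault, evict N, frames {B,U}
pos 13: N: fault, evict U, frames {B,N}
At position 13, page U is evicted.

U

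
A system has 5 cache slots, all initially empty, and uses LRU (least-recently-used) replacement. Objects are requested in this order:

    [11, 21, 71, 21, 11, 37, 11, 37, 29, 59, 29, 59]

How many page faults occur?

11 → miss, frames [11]
21 → miss, frames [11, 21]
71 → miss, frames [11, 21, 71]
21 → hit
11 → hit
37 → miss, frames [71, 21, 11, 37]
11 → hit
37 → hit
29 → miss, frames [71, 21, 11, 37, 29]
59 → miss, evict 71, frames [21, 11, 37, 29, 59]
29 → hit
59 → hit
Page faults: 6.

6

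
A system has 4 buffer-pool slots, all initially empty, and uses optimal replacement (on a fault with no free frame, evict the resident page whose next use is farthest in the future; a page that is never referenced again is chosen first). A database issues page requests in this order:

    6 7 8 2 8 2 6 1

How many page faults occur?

5

6 -> fault, frames {6}
7 -> fault, frames {6,7}
8 -> fault, frames {6,7,8}
2 -> fault, frames {6,7,8,2}
8 -> hit
2 -> hit
6 -> hit
1 -> fault, evict 2, frames {6,7,8,1}
Page faults: 5.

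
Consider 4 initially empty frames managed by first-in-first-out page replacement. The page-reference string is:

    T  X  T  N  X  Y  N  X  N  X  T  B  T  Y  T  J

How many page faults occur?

T -> fault, frames [T]
X -> fault, frames [T, X]
T -> hit
N -> fault, frames [T, X, N]
X -> hit
Y -> fault, frames [T, X, N, Y]
N -> hit
X -> hit
N -> hit
X -> hit
T -> hit
B -> fault, evict T, frames [X, N, Y, B]
T -> fault, evict X, frames [N, Y, B, T]
Y -> hit
T -> hit
J -> fault, evict N, frames [Y, B, T, J]
Page faults: 7.

7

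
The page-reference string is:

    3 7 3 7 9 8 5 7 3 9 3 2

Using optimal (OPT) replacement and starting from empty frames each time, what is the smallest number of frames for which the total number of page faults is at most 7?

3

f=1: 12 faults
f=2: 8 faults
f=3: 7 faults
f=4: 6 faults
f=5: 6 faults
f=6: 6 faults
Smallest f with faults ≤ 7 is 3.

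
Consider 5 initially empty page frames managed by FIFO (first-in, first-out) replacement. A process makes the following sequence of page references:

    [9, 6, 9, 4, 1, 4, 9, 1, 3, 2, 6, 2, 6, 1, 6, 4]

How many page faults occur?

9 -> fault, frames (9)
6 -> fault, frames (9 6)
9 -> hit
4 -> fault, frames (9 6 4)
1 -> fault, frames (9 6 4 1)
4 -> hit
9 -> hit
1 -> hit
3 -> fault, frames (9 6 4 1 3)
2 -> fault, evict 9, frames (6 4 1 3 2)
6 -> hit
2 -> hit
6 -> hit
1 -> hit
6 -> hit
4 -> hit
Page faults: 6.

6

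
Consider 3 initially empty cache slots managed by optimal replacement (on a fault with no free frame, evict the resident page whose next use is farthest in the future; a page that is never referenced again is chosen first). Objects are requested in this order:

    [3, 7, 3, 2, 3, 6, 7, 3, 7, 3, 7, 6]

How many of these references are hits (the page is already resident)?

8

3 → miss, frames {3}
7 → miss, frames {3,7}
3 → hit
2 → miss, frames {3,7,2}
3 → hit
6 → miss, evict 2, frames {3,7,6}
7 → hit
3 → hit
7 → hit
3 → hit
7 → hit
6 → hit
Hits: 8.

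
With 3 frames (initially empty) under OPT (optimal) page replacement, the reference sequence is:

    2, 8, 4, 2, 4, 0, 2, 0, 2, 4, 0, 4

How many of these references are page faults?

2 → fault, frames {2}
8 → fault, frames {2,8}
4 → fault, frames {2,8,4}
2 → hit
4 → hit
0 → fault, evict 8, frames {2,4,0}
2 → hit
0 → hit
2 → hit
4 → hit
0 → hit
4 → hit
Page faults: 4.

4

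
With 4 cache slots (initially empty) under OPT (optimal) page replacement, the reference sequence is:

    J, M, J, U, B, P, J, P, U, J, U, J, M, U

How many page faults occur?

J: miss, frames (J)
M: miss, frames (J M)
J: hit
U: miss, frames (J M U)
B: miss, frames (J M U B)
P: miss, evict B, frames (J M U P)
J: hit
P: hit
U: hit
J: hit
U: hit
J: hit
M: hit
U: hit
Page faults: 5.

5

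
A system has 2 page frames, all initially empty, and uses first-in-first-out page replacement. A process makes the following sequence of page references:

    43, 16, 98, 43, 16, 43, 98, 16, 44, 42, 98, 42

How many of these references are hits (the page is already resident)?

43 -> fault, frames {43}
16 -> fault, frames {43,16}
98 -> fault, evict 43, frames {16,98}
43 -> fault, evict 16, frames {98,43}
16 -> fault, evict 98, frames {43,16}
43 -> hit
98 -> fault, evict 43, frames {16,98}
16 -> hit
44 -> fault, evict 16, frames {98,44}
42 -> fault, evict 98, frames {44,42}
98 -> fault, evict 44, frames {42,98}
42 -> hit
Hits: 3.

3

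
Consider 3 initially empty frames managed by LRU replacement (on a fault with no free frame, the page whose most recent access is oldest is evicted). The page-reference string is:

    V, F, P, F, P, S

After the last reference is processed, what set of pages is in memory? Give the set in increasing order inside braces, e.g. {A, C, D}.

V → miss, frames {V}
F → miss, frames {V,F}
P → miss, frames {V,F,P}
F → hit
P → hit
S → miss, evict V, frames {F,P,S}

{F, P, S}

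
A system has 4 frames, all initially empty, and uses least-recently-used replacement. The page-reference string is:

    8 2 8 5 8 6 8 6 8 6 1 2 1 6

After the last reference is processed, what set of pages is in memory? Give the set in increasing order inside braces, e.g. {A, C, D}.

8 -> fault, frames [8]
2 -> fault, frames [8, 2]
8 -> hit
5 -> fault, frames [2, 8, 5]
8 -> hit
6 -> fault, frames [2, 5, 8, 6]
8 -> hit
6 -> hit
8 -> hit
6 -> hit
1 -> fault, evict 2, frames [5, 8, 6, 1]
2 -> fault, evict 5, frames [8, 6, 1, 2]
1 -> hit
6 -> hit

{1, 2, 6, 8}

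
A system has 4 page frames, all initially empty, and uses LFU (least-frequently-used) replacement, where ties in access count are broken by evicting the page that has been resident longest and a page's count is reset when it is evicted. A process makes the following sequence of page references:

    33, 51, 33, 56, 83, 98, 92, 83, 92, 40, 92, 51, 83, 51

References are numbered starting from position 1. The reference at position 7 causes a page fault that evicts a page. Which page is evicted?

pos 1: 33 → fault, frames [33]
pos 2: 51 → fault, frames [33, 51]
pos 3: 33 → hit
pos 4: 56 → fault, frames [33, 51, 56]
pos 5: 83 → fault, frames [33, 51, 56, 83]
pos 6: 98 → fault, evict 51, frames [33, 56, 83, 98]
pos 7: 92 → fault, evict 56, frames [33, 83, 98, 92]
At position 7, page 56 is evicted.

56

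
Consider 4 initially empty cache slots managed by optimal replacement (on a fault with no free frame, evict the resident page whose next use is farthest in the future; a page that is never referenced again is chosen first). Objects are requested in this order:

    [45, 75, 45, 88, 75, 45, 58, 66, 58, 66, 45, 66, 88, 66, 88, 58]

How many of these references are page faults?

5

45 → fault, frames {45}
75 → fault, frames {45,75}
45 → hit
88 → fault, frames {45,75,88}
75 → hit
45 → hit
58 → fault, frames {45,75,88,58}
66 → fault, evict 75, frames {45,88,58,66}
58 → hit
66 → hit
45 → hit
66 → hit
88 → hit
66 → hit
88 → hit
58 → hit
Page faults: 5.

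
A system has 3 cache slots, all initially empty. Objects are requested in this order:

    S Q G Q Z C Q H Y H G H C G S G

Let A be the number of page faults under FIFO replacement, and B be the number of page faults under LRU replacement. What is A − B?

Under FIFO: F F F . F F F F F . F . F . F . → 11 faults.
Under LRU: F F F . F F . F F . F . F . F . → 10 faults.
A − B = 11 − 10 = 1.

1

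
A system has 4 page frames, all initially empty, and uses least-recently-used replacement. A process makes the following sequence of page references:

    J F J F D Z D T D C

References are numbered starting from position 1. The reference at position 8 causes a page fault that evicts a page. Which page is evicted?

pos 1: J → miss, frames [J]
pos 2: F → miss, frames [J, F]
pos 3: J → hit
pos 4: F → hit
pos 5: D → miss, frames [J, F, D]
pos 6: Z → miss, frames [J, F, D, Z]
pos 7: D → hit
pos 8: T → miss, evict J, frames [F, Z, D, T]
At position 8, page J is evicted.

J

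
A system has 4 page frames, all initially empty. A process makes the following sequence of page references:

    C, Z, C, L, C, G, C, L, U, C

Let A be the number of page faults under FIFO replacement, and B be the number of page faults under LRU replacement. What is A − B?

1

Under FIFO: F F . F . F . . F F → 6 faults.
Under LRU: F F . F . F . . F . → 5 faults.
A − B = 6 − 5 = 1.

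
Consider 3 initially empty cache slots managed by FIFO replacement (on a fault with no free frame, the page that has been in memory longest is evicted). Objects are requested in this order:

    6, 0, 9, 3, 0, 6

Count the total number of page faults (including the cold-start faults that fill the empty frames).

6: fault, frames [6]
0: fault, frames [6, 0]
9: fault, frames [6, 0, 9]
3: fault, evict 6, frames [0, 9, 3]
0: hit
6: fault, evict 0, frames [9, 3, 6]
Page faults: 5.

5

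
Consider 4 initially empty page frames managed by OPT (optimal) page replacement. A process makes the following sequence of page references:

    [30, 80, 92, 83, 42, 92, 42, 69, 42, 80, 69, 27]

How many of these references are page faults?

30: miss, frames (30)
80: miss, frames (30 80)
92: miss, frames (30 80 92)
83: miss, frames (30 80 92 83)
42: miss, evict 83, frames (30 80 92 42)
92: hit
42: hit
69: miss, evict 92, frames (30 80 42 69)
42: hit
80: hit
69: hit
27: miss, evict 69, frames (30 80 42 27)
Page faults: 7.

7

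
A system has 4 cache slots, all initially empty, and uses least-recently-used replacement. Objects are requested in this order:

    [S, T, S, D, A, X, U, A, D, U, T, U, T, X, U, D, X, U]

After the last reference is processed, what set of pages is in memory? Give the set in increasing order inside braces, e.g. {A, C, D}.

{D, T, U, X}

S → miss, frames (S)
T → miss, frames (S T)
S → hit
D → miss, frames (T S D)
A → miss, frames (T S D A)
X → miss, evict T, frames (S D A X)
U → miss, evict S, frames (D A X U)
A → hit
D → hit
U → hit
T → miss, evict X, frames (A D U T)
U → hit
T → hit
X → miss, evict A, frames (D U T X)
U → hit
D → hit
X → hit
U → hit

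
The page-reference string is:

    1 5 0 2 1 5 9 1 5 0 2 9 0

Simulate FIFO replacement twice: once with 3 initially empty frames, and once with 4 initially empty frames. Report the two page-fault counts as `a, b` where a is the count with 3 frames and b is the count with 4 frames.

9, 10

3 frames: F F F F F F F . . F F . . → 9 faults.
4 frames: F F F F . . F F F F F F . → 10 faults.
10 > 9: adding a frame increased faults — Belady's anomaly.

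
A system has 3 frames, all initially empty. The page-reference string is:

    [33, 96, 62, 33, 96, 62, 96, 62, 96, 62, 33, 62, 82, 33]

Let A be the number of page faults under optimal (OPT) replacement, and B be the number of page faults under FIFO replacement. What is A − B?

-1

Under OPT: F F F . . . . . . . . . F . → 4 faults.
Under FIFO: F F F . . . . . . . . . F F → 5 faults.
A − B = 4 − 5 = -1.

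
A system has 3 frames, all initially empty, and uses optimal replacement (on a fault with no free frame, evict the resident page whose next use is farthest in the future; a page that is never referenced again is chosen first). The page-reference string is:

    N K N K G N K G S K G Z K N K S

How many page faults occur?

6

N → miss, frames {N}
K → miss, frames {N,K}
N → hit
K → hit
G → miss, frames {N,K,G}
N → hit
K → hit
G → hit
S → miss, evict N, frames {K,G,S}
K → hit
G → hit
Z → miss, evict G, frames {K,S,Z}
K → hit
N → miss, evict Z, frames {K,S,N}
K → hit
S → hit
Page faults: 6.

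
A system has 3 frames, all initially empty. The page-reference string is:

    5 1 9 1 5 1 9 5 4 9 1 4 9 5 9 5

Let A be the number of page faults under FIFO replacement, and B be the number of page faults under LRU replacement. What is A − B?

-1

Under FIFO: F F F . . . . . F . . . . F . . → 5 faults.
Under LRU: F F F . . . . . F . F . . F . . → 6 faults.
A − B = 5 − 6 = -1.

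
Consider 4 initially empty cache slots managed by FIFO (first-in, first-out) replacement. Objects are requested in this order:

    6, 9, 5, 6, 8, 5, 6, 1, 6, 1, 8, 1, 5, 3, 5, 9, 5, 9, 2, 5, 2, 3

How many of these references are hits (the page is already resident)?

12

6 -> miss, frames (6)
9 -> miss, frames (6 9)
5 -> miss, frames (6 9 5)
6 -> hit
8 -> miss, frames (6 9 5 8)
5 -> hit
6 -> hit
1 -> miss, evict 6, frames (9 5 8 1)
6 -> miss, evict 9, frames (5 8 1 6)
1 -> hit
8 -> hit
1 -> hit
5 -> hit
3 -> miss, evict 5, frames (8 1 6 3)
5 -> miss, evict 8, frames (1 6 3 5)
9 -> miss, evict 1, frames (6 3 5 9)
5 -> hit
9 -> hit
2 -> miss, evict 6, frames (3 5 9 2)
5 -> hit
2 -> hit
3 -> hit
Hits: 12.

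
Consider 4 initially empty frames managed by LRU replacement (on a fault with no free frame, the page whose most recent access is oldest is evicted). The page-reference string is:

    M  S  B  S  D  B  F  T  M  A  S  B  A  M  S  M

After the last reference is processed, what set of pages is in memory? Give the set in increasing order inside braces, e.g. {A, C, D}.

M -> miss, frames (M)
S -> miss, frames (M S)
B -> miss, frames (M S B)
S -> hit
D -> miss, frames (M B S D)
B -> hit
F -> miss, evict M, frames (S D B F)
T -> miss, evict S, frames (D B F T)
M -> miss, evict D, frames (B F T M)
A -> miss, evict B, frames (F T M A)
S -> miss, evict F, frames (T M A S)
B -> miss, evict T, frames (M A S B)
A -> hit
M -> hit
S -> hit
M -> hit

{A, B, M, S}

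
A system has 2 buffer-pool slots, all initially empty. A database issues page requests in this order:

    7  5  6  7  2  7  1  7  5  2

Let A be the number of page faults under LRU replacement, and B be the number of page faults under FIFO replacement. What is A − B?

-1

Under LRU: F F F F F . F . F F → 8 faults.
Under FIFO: F F F F F . F F F F → 9 faults.
A − B = 8 − 9 = -1.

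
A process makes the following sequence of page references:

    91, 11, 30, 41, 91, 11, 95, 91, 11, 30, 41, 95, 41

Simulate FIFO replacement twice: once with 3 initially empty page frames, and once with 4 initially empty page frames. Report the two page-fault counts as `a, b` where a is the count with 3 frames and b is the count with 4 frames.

9, 10

3 frames: F F F F F F F . . F F . . → 9 faults.
4 frames: F F F F . . F F F F F F . → 10 faults.
10 > 9: adding a frame increased faults — Belady's anomaly.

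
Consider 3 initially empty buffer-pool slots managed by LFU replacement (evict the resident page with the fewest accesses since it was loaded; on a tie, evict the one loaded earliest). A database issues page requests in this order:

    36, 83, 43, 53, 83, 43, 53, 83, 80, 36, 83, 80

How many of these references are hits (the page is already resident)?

36 → miss, frames [36]
83 → miss, frames [36, 83]
43 → miss, frames [36, 83, 43]
53 → miss, evict 36, frames [83, 43, 53]
83 → hit
43 → hit
53 → hit
83 → hit
80 → miss, evict 43, frames [83, 53, 80]
36 → miss, evict 80, frames [83, 53, 36]
83 → hit
80 → miss, evict 36, frames [83, 53, 80]
Hits: 5.

5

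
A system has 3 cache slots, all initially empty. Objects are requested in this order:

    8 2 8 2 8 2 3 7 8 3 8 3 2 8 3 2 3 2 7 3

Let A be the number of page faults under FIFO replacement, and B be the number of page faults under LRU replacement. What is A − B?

1

Under FIFO: F F . . . . F F F . . . F . F . . . F . → 8 faults.
Under LRU: F F . . . . F F F . . . F . . . . . F . → 7 faults.
A − B = 8 − 7 = 1.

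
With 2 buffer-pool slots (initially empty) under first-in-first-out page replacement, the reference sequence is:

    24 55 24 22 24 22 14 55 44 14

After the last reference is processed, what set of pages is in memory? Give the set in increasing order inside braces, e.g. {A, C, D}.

{14, 44}

24 → miss, frames (24)
55 → miss, frames (24 55)
24 → hit
22 → miss, evict 24, frames (55 22)
24 → miss, evict 55, frames (22 24)
22 → hit
14 → miss, evict 22, frames (24 14)
55 → miss, evict 24, frames (14 55)
44 → miss, evict 14, frames (55 44)
14 → miss, evict 55, frames (44 14)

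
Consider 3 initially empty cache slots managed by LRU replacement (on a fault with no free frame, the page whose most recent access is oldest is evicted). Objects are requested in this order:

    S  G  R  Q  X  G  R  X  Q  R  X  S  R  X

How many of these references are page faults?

S: fault, frames [S]
G: fault, frames [S, G]
R: fault, frames [S, G, R]
Q: fault, evict S, frames [G, R, Q]
X: fault, evict G, frames [R, Q, X]
G: fault, evict R, frames [Q, X, G]
R: fault, evict Q, frames [X, G, R]
X: hit
Q: fault, evict G, frames [R, X, Q]
R: hit
X: hit
S: fault, evict Q, frames [R, X, S]
R: hit
X: hit
Page faults: 9.

9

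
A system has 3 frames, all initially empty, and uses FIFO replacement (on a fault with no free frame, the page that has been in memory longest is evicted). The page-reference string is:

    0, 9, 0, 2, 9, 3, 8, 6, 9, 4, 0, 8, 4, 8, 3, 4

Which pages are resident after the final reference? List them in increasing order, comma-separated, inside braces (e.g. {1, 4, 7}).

0 → miss, frames [0]
9 → miss, frames [0, 9]
0 → hit
2 → miss, frames [0, 9, 2]
9 → hit
3 → miss, evict 0, frames [9, 2, 3]
8 → miss, evict 9, frames [2, 3, 8]
6 → miss, evict 2, frames [3, 8, 6]
9 → miss, evict 3, frames [8, 6, 9]
4 → miss, evict 8, frames [6, 9, 4]
0 → miss, evict 6, frames [9, 4, 0]
8 → miss, evict 9, frames [4, 0, 8]
4 → hit
8 → hit
3 → miss, evict 4, frames [0, 8, 3]
4 → miss, evict 0, frames [8, 3, 4]

{3, 4, 8}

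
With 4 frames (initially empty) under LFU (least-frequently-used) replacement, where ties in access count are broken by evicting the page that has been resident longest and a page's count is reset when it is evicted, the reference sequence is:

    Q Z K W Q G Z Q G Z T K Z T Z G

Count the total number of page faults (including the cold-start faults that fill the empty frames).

9

Q -> miss, frames [Q]
Z -> miss, frames [Q, Z]
K -> miss, frames [Q, Z, K]
W -> miss, frames [Q, Z, K, W]
Q -> hit
G -> miss, evict Z, frames [Q, K, W, G]
Z -> miss, evict K, frames [Q, W, G, Z]
Q -> hit
G -> hit
Z -> hit
T -> miss, evict W, frames [Q, G, Z, T]
K -> miss, evict T, frames [Q, G, Z, K]
Z -> hit
T -> miss, evict K, frames [Q, G, Z, T]
Z -> hit
G -> hit
Page faults: 9.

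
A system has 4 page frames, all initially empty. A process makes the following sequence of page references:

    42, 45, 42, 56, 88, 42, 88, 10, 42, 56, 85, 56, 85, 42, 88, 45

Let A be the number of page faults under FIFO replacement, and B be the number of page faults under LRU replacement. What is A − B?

2

Under FIFO: F F . F F . . F F . F F . . F F → 10 faults.
Under LRU: F F . F F . . F . . F . . . F F → 8 faults.
A − B = 10 − 8 = 2.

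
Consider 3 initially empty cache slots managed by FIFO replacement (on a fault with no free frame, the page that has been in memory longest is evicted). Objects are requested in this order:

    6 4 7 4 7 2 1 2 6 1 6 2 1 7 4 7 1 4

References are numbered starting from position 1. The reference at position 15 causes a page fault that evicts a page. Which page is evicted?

1

pos 1: 6 -> miss, frames [6]
pos 2: 4 -> miss, frames [6, 4]
pos 3: 7 -> miss, frames [6, 4, 7]
pos 4: 4 -> hit
pos 5: 7 -> hit
pos 6: 2 -> miss, evict 6, frames [4, 7, 2]
pos 7: 1 -> miss, evict 4, frames [7, 2, 1]
pos 8: 2 -> hit
pos 9: 6 -> miss, evict 7, frames [2, 1, 6]
pos 10: 1 -> hit
pos 11: 6 -> hit
pos 12: 2 -> hit
pos 13: 1 -> hit
pos 14: 7 -> miss, evict 2, frames [1, 6, 7]
pos 15: 4 -> miss, evict 1, frames [6, 7, 4]
At position 15, page 1 is evicted.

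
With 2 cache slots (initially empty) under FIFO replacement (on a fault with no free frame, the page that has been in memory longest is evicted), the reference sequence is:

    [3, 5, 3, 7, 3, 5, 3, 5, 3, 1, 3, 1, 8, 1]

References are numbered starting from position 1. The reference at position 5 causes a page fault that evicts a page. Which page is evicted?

pos 1: 3 -> miss, frames [3]
pos 2: 5 -> miss, frames [3, 5]
pos 3: 3 -> hit
pos 4: 7 -> miss, evict 3, frames [5, 7]
pos 5: 3 -> miss, evict 5, frames [7, 3]
At position 5, page 5 is evicted.

5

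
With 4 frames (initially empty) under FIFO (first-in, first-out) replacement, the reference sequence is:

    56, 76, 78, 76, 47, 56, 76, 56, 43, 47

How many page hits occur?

5

56 → fault, frames {56}
76 → fault, frames {56,76}
78 → fault, frames {56,76,78}
76 → hit
47 → fault, frames {56,76,78,47}
56 → hit
76 → hit
56 → hit
43 → fault, evict 56, frames {76,78,47,43}
47 → hit
Hits: 5.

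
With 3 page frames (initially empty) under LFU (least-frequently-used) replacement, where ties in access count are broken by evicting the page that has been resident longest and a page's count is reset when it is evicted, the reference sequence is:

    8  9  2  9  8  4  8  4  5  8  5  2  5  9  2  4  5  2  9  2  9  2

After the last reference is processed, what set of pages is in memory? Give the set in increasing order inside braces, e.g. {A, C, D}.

{2, 5, 8}

8 -> fault, frames [8]
9 -> fault, frames [8, 9]
2 -> fault, frames [8, 9, 2]
9 -> hit
8 -> hit
4 -> fault, evict 2, frames [8, 9, 4]
8 -> hit
4 -> hit
5 -> fault, evict 9, frames [8, 4, 5]
8 -> hit
5 -> hit
2 -> fault, evict 4, frames [8, 5, 2]
5 -> hit
9 -> fault, evict 2, frames [8, 5, 9]
2 -> fault, evict 9, frames [8, 5, 2]
4 -> fault, evict 2, frames [8, 5, 4]
5 -> hit
2 -> fault, evict 4, frames [8, 5, 2]
9 -> fault, evict 2, frames [8, 5, 9]
2 -> fault, evict 9, frames [8, 5, 2]
9 -> fault, evict 2, frames [8, 5, 9]
2 -> fault, evict 9, frames [8, 5, 2]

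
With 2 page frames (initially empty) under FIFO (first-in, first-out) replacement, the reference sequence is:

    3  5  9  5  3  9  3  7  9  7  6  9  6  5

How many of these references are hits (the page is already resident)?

3 -> fault, frames {3}
5 -> fault, frames {3,5}
9 -> fault, evict 3, frames {5,9}
5 -> hit
3 -> fault, evict 5, frames {9,3}
9 -> hit
3 -> hit
7 -> fault, evict 9, frames {3,7}
9 -> fault, evict 3, frames {7,9}
7 -> hit
6 -> fault, evict 7, frames {9,6}
9 -> hit
6 -> hit
5 -> fault, evict 9, frames {6,5}
Hits: 6.

6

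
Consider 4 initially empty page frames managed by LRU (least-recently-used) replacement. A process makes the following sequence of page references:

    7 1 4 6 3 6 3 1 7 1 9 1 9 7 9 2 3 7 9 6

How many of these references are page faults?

7: fault, frames {7}
1: fault, frames {7,1}
4: fault, frames {7,1,4}
6: fault, frames {7,1,4,6}
3: fault, evict 7, frames {1,4,6,3}
6: hit
3: hit
1: hit
7: fault, evict 4, frames {6,3,1,7}
1: hit
9: fault, evict 6, frames {3,7,1,9}
1: hit
9: hit
7: hit
9: hit
2: fault, evict 3, frames {1,7,9,2}
3: fault, evict 1, frames {7,9,2,3}
7: hit
9: hit
6: fault, evict 2, frames {3,7,9,6}
Page faults: 10.

10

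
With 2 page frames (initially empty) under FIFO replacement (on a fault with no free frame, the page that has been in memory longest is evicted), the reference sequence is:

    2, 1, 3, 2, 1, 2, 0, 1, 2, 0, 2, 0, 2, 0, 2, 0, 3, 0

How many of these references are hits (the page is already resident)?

9

2: miss, frames (2)
1: miss, frames (2 1)
3: miss, evict 2, frames (1 3)
2: miss, evict 1, frames (3 2)
1: miss, evict 3, frames (2 1)
2: hit
0: miss, evict 2, frames (1 0)
1: hit
2: miss, evict 1, frames (0 2)
0: hit
2: hit
0: hit
2: hit
0: hit
2: hit
0: hit
3: miss, evict 0, frames (2 3)
0: miss, evict 2, frames (3 0)
Hits: 9.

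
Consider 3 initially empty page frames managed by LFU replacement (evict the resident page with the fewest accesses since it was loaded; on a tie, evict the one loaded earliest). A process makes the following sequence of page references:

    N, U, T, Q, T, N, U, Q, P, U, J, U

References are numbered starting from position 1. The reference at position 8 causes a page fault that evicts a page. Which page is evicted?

N

pos 1: N → miss, frames [N]
pos 2: U → miss, frames [N, U]
pos 3: T → miss, frames [N, U, T]
pos 4: Q → miss, evict N, frames [U, T, Q]
pos 5: T → hit
pos 6: N → miss, evict U, frames [T, Q, N]
pos 7: U → miss, evict Q, frames [T, N, U]
pos 8: Q → miss, evict N, frames [T, U, Q]
At position 8, page N is evicted.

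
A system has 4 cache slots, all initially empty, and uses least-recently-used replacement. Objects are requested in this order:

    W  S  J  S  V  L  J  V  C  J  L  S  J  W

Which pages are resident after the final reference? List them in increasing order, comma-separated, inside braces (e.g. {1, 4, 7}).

{J, L, S, W}

W → miss, frames {W}
S → miss, frames {W,S}
J → miss, frames {W,S,J}
S → hit
V → miss, frames {W,J,S,V}
L → miss, evict W, frames {J,S,V,L}
J → hit
V → hit
C → miss, evict S, frames {L,J,V,C}
J → hit
L → hit
S → miss, evict V, frames {C,J,L,S}
J → hit
W → miss, evict C, frames {L,S,J,W}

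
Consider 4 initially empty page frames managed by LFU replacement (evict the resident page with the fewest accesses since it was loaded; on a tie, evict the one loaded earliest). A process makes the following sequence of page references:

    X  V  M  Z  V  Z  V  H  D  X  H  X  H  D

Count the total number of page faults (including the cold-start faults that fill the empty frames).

X -> fault, frames [X]
V -> fault, frames [X, V]
M -> fault, frames [X, V, M]
Z -> fault, frames [X, V, M, Z]
V -> hit
Z -> hit
V -> hit
H -> fault, evict X, frames [V, M, Z, H]
D -> fault, evict M, frames [V, Z, H, D]
X -> fault, evict H, frames [V, Z, D, X]
H -> fault, evict D, frames [V, Z, X, H]
X -> hit
H -> hit
D -> fault, evict Z, frames [V, X, H, D]
Page faults: 9.

9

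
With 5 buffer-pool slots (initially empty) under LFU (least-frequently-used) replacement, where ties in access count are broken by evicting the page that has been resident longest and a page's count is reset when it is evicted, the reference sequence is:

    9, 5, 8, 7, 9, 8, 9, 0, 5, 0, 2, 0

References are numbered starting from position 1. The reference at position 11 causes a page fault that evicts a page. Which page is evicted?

pos 1: 9 -> fault, frames {9}
pos 2: 5 -> fault, frames {9,5}
pos 3: 8 -> fault, frames {9,5,8}
pos 4: 7 -> fault, frames {9,5,8,7}
pos 5: 9 -> hit
pos 6: 8 -> hit
pos 7: 9 -> hit
pos 8: 0 -> fault, frames {9,5,8,7,0}
pos 9: 5 -> hit
pos 10: 0 -> hit
pos 11: 2 -> fault, evict 7, frames {9,5,8,0,2}
At position 11, page 7 is evicted.

7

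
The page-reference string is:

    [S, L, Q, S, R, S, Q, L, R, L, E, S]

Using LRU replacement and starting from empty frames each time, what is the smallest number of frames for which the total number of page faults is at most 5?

5

f=1: 12 faults
f=2: 10 faults
f=3: 8 faults
f=4: 6 faults
f=5: 5 faults
Smallest f with faults ≤ 5 is 5.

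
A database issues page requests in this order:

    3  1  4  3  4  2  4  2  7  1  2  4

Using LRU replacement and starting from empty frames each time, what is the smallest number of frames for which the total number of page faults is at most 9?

2

f=1: 12 faults
f=2: 9 faults
f=3: 7 faults
f=4: 6 faults
f=5: 5 faults
Smallest f with faults ≤ 9 is 2.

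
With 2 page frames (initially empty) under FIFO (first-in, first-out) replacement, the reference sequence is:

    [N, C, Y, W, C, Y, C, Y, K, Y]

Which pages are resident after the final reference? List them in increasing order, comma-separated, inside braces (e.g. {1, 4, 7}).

{K, Y}

N: miss, frames {N}
C: miss, frames {N,C}
Y: miss, evict N, frames {C,Y}
W: miss, evict C, frames {Y,W}
C: miss, evict Y, frames {W,C}
Y: miss, evict W, frames {C,Y}
C: hit
Y: hit
K: miss, evict C, frames {Y,K}
Y: hit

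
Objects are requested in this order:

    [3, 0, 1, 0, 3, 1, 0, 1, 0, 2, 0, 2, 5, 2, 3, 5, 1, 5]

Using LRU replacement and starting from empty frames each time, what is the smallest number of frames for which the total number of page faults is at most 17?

f=1: 18 faults
f=2: 11 faults
f=3: 7 faults
f=4: 7 faults
f=5: 5 faults
Smallest f with faults ≤ 17 is 2.

2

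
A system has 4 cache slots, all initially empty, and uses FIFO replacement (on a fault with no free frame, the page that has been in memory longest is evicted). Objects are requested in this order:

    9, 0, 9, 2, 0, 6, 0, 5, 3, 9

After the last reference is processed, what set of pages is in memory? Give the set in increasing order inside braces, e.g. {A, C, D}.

9 → miss, frames (9)
0 → miss, frames (9 0)
9 → hit
2 → miss, frames (9 0 2)
0 → hit
6 → miss, frames (9 0 2 6)
0 → hit
5 → miss, evict 9, frames (0 2 6 5)
3 → miss, evict 0, frames (2 6 5 3)
9 → miss, evict 2, frames (6 5 3 9)

{3, 5, 6, 9}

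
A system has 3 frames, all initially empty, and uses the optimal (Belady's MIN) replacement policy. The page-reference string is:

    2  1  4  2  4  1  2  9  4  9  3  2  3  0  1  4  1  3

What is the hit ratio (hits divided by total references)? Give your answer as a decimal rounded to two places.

0.61

2 -> fault, frames [2]
1 -> fault, frames [2, 1]
4 -> fault, frames [2, 1, 4]
2 -> hit
4 -> hit
1 -> hit
2 -> hit
9 -> fault, evict 1, frames [2, 4, 9]
4 -> hit
9 -> hit
3 -> fault, evict 9, frames [2, 4, 3]
2 -> hit
3 -> hit
0 -> fault, evict 2, frames [4, 3, 0]
1 -> fault, evict 0, frames [4, 3, 1]
4 -> hit
1 -> hit
3 -> hit
Hits: 11 of 18 references → 11/18 = 0.6111.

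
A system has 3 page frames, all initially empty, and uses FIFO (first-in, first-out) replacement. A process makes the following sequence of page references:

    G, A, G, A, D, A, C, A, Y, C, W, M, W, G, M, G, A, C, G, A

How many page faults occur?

10

G: miss, frames {G}
A: miss, frames {G,A}
G: hit
A: hit
D: miss, frames {G,A,D}
A: hit
C: miss, evict G, frames {A,D,C}
A: hit
Y: miss, evict A, frames {D,C,Y}
C: hit
W: miss, evict D, frames {C,Y,W}
M: miss, evict C, frames {Y,W,M}
W: hit
G: miss, evict Y, frames {W,M,G}
M: hit
G: hit
A: miss, evict W, frames {M,G,A}
C: miss, evict M, frames {G,A,C}
G: hit
A: hit
Page faults: 10.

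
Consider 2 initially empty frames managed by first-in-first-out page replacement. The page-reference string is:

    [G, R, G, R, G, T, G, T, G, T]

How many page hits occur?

G -> miss, frames [G]
R -> miss, frames [G, R]
G -> hit
R -> hit
G -> hit
T -> miss, evict G, frames [R, T]
G -> miss, evict R, frames [T, G]
T -> hit
G -> hit
T -> hit
Hits: 6.

6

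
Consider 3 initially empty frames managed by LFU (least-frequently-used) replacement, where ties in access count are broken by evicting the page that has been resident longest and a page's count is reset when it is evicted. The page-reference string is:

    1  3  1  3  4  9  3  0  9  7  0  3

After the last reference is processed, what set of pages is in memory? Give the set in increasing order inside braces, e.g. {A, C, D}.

1: miss, frames {1}
3: miss, frames {1,3}
1: hit
3: hit
4: miss, frames {1,3,4}
9: miss, evict 4, frames {1,3,9}
3: hit
0: miss, evict 9, frames {1,3,0}
9: miss, evict 0, frames {1,3,9}
7: miss, evict 9, frames {1,3,7}
0: miss, evict 7, frames {1,3,0}
3: hit

{0, 1, 3}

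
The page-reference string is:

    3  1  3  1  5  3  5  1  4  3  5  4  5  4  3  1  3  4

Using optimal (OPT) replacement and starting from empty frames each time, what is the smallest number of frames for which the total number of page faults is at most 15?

f=1: 18 faults
f=2: 9 faults
f=3: 5 faults
f=4: 4 faults
Smallest f with faults ≤ 15 is 2.

2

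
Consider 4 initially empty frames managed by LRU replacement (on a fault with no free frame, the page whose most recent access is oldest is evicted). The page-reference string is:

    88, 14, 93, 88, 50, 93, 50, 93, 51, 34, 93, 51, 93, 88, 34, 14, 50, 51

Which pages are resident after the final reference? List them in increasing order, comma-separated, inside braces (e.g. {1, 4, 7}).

{14, 34, 50, 51}

88: miss, frames {88}
14: miss, frames {88,14}
93: miss, frames {88,14,93}
88: hit
50: miss, frames {14,93,88,50}
93: hit
50: hit
93: hit
51: miss, evict 14, frames {88,50,93,51}
34: miss, evict 88, frames {50,93,51,34}
93: hit
51: hit
93: hit
88: miss, evict 50, frames {34,51,93,88}
34: hit
14: miss, evict 51, frames {93,88,34,14}
50: miss, evict 93, frames {88,34,14,50}
51: miss, evict 88, frames {34,14,50,51}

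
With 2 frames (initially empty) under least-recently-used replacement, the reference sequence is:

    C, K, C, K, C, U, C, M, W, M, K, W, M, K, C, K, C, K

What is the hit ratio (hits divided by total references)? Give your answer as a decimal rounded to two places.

0.44

C → fault, frames (C)
K → fault, frames (C K)
C → hit
K → hit
C → hit
U → fault, evict K, frames (C U)
C → hit
M → fault, evict U, frames (C M)
W → fault, evict C, frames (M W)
M → hit
K → fault, evict W, frames (M K)
W → fault, evict M, frames (K W)
M → fault, evict K, frames (W M)
K → fault, evict W, frames (M K)
C → fault, evict M, frames (K C)
K → hit
C → hit
K → hit
Hits: 8 of 18 references → 8/18 = 0.4444.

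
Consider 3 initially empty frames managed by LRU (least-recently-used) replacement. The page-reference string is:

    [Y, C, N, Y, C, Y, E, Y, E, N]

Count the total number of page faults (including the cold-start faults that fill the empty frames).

5

Y: fault, frames {Y}
C: fault, frames {Y,C}
N: fault, frames {Y,C,N}
Y: hit
C: hit
Y: hit
E: fault, evict N, frames {C,Y,E}
Y: hit
E: hit
N: fault, evict C, frames {Y,E,N}
Page faults: 5.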